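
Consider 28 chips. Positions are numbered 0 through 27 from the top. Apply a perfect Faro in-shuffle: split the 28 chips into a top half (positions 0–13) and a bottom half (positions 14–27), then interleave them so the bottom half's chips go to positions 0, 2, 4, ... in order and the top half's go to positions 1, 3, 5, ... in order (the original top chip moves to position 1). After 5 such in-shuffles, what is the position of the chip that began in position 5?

17

Track the chip's position through each in-shuffle:
5 → 11 → 23 → 18 → 8 → 17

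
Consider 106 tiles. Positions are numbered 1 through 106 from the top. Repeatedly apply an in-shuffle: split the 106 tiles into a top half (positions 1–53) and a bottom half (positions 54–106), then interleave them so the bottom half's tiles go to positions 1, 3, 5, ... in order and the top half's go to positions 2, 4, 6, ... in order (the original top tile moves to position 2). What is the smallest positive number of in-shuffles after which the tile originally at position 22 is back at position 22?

106

Follow position 22 under repeated in-shuffles:
22 → 44 → 88 → 69 → 31 → 62 → 17 → 34 → ... → 22 (length 106)
It first returns after 106 in-shuffles.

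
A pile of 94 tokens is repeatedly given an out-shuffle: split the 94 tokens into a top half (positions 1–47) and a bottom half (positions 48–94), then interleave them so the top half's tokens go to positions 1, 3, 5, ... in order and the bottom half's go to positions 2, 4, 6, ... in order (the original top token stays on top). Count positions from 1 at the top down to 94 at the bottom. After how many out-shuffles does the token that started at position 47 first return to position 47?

10

Follow position 47 under repeated out-shuffles:
47 → 93 → 92 → 90 → 86 → 78 → 62 → 30 → 59 → 24 → 47
It first returns after 10 out-shuffles.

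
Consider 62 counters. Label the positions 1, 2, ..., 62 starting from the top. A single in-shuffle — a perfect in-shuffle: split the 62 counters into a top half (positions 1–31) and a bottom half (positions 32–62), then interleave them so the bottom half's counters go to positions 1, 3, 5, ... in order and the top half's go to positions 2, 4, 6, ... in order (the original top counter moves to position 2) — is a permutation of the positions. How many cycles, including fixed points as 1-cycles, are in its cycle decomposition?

Trace each unvisited position around until it returns:
(1 2 4 8 16 32) (3 6 12 24 48 33) (5 10 20 40 17 34) (7 14 28 56 49 35) (9 18 36) (11 22 44 25 50 37) (13 26 52 41 19 38) (15 30 60 57 51 39) ... plus 4 more
12 cycles in total.

12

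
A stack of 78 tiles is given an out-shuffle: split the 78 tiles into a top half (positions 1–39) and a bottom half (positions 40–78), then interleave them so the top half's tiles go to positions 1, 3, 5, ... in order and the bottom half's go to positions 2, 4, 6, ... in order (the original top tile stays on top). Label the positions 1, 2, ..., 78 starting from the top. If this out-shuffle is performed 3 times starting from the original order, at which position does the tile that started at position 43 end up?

Track the tile's position through each out-shuffle:
43 → 8 → 15 → 29

29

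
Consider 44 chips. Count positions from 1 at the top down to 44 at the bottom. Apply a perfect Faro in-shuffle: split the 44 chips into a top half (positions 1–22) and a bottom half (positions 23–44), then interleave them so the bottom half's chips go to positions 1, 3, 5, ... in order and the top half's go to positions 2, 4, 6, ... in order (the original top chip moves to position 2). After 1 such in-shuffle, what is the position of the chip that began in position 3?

6

Track the chip's position through each in-shuffle:
3 → 6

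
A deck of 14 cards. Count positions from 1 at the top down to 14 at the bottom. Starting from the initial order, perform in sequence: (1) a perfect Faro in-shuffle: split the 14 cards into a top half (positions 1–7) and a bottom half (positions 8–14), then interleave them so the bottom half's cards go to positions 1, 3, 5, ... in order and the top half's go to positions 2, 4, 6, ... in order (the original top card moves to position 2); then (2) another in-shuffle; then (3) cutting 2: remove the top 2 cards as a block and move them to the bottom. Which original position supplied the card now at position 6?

2

Undo the operations in reverse order, starting from position 6:
  undo op 3 (cut 2): 6 ← 8
  undo op 2 (in-shuffle, from top half): 8 ← 4
  undo op 1 (in-shuffle, from top half): 4 ← 2
So the card at position 6 came from original position 2.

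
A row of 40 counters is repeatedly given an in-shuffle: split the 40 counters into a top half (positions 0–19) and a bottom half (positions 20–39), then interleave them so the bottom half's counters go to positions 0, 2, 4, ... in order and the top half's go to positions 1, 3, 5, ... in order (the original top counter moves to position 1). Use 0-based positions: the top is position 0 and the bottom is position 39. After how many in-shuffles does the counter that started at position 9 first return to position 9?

Follow position 9 under repeated in-shuffles:
9 → 19 → 39 → 38 → 36 → 32 → 24 → 8 → 17 → 35 → 30 → 20 → 0 → 1 → 3 → 7 → 15 → 31 → 22 → 4 → 9
It first returns after 20 in-shuffles.

20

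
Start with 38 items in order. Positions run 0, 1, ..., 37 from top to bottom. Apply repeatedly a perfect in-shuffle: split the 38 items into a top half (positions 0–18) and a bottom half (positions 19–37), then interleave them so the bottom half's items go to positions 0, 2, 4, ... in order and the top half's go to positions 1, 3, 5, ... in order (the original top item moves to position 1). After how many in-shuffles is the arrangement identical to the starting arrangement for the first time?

The in-shuffle permutes the 38 positions with cycle lengths [2, 12, 12, 12].
Every item is home exactly when every cycle has completed a whole number of laps, i.e. after lcm(2, 12) = 12 in-shuffles.

12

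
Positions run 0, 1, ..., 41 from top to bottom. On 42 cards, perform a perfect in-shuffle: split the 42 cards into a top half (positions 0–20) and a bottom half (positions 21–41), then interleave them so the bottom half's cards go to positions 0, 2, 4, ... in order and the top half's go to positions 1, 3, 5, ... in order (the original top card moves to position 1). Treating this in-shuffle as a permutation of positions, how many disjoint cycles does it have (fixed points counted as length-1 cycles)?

3

Trace each unvisited position around until it returns:
(0 1 3 7 15 31 ... len 14) (2 5 11 23 4 9 ... len 14) (6 13 27 12 25 8 ... len 14)
3 cycles in total.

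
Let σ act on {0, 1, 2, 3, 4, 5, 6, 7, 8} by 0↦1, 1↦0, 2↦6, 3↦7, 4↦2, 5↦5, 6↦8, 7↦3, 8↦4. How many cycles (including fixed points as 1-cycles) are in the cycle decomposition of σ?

4

Cycle decomposition: (0 1) (2 6 8 4) (3 7) (5).
4 cycles.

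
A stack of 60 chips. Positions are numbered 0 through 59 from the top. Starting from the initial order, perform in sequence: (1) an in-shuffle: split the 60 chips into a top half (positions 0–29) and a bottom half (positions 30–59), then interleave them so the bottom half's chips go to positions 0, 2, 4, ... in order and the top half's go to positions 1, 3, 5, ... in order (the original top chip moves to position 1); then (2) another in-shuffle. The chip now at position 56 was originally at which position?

59

Undo the operations in reverse order, starting from position 56:
  undo op 2 (in-shuffle, from bottom half): 56 ← 58
  undo op 1 (in-shuffle, from bottom half): 58 ← 59
So the chip at position 56 came from original position 59.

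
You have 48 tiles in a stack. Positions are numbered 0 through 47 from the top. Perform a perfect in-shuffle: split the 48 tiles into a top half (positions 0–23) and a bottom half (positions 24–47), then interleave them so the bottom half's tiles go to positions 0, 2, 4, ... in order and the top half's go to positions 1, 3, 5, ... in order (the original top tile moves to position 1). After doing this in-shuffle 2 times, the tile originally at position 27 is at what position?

Track the tile's position through each in-shuffle:
27 → 6 → 13

13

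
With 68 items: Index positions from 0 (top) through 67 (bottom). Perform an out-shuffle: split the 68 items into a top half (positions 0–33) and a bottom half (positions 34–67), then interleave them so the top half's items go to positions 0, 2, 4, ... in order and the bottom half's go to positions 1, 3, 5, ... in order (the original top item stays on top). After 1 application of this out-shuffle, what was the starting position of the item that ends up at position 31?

Work backwards from position 31, undoing one out-shuffle at a time:
31 ← 49
So the item now at position 31 started at position 49.

49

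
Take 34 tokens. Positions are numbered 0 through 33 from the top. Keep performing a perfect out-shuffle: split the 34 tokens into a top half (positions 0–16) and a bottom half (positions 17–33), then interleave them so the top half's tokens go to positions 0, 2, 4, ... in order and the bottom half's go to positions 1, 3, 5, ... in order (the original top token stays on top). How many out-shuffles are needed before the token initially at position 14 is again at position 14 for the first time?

Follow position 14 under repeated out-shuffles:
14 → 28 → 23 → 13 → 26 → 19 → 5 → 10 → 20 → 7 → 14
It first returns after 10 out-shuffles.

10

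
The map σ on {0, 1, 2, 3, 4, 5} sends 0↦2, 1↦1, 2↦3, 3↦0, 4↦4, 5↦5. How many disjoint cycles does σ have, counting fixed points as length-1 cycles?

Cycle decomposition: (0 2 3) (1) (4) (5).
4 cycles.

4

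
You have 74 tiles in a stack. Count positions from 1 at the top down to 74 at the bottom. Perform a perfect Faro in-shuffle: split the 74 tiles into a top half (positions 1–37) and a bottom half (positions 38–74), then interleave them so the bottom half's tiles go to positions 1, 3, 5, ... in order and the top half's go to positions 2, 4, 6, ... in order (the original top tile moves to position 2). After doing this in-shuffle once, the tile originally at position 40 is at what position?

Track the tile's position through each in-shuffle:
40 → 5

5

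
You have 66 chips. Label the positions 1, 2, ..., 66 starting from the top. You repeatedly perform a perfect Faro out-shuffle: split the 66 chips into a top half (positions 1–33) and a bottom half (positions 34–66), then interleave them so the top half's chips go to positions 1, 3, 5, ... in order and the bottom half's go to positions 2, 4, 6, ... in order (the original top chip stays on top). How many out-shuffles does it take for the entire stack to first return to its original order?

12

The out-shuffle permutes the 66 positions with cycle lengths [1, 1, 4, 12, 12, 12, 12, 12].
Every chip is home exactly when every cycle has completed a whole number of laps, i.e. after lcm(1, 4, 12) = 12 out-shuffles.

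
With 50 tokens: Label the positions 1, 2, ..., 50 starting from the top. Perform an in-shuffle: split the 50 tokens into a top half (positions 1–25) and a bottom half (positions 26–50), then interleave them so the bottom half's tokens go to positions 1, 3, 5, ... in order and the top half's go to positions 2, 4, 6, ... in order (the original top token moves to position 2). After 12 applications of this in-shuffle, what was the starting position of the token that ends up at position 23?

Work backwards from position 23, undoing one in-shuffle at a time:
23 ← 37 ← 44 ← 22 ← 11 ← 31 ← 41 ← 46 ← 23 ← 37 ← 44 ← 22 ← 11
So the token now at position 23 started at position 11.

11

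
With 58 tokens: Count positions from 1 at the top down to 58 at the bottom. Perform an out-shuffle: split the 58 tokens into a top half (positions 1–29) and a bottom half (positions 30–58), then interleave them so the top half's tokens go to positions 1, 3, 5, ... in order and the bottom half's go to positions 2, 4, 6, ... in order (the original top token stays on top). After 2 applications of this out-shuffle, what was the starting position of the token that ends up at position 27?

36

Work backwards from position 27, undoing one out-shuffle at a time:
27 ← 14 ← 36
So the token now at position 27 started at position 36.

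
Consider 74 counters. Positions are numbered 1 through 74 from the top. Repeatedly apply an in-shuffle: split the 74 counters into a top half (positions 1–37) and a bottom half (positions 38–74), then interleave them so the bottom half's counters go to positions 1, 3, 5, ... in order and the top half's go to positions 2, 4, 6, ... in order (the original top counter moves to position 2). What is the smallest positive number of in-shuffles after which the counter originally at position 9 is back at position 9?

20

Follow position 9 under repeated in-shuffles:
9 → 18 → 36 → 72 → 69 → 63 → 51 → 27 → 54 → 33 → 66 → 57 → 39 → 3 → 6 → 12 → 24 → 48 → 21 → 42 → 9
It first returns after 20 in-shuffles.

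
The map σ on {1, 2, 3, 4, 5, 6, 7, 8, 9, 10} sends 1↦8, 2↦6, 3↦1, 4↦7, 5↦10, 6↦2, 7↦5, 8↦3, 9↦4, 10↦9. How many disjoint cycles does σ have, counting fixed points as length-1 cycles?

Cycle decomposition: (1 8 3) (2 6) (4 7 5 10 9).
3 cycles.

3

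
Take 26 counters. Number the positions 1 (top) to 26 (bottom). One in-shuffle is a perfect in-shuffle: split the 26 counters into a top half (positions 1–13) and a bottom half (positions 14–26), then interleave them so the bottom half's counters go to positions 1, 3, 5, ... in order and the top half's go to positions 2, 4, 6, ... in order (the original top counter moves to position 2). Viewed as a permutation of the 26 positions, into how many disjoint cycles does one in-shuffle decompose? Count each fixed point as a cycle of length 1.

3

Trace each unvisited position around until it returns:
(1 2 4 8 16 5 ... len 18) (3 6 12 24 21 15) (9 18)
3 cycles in total.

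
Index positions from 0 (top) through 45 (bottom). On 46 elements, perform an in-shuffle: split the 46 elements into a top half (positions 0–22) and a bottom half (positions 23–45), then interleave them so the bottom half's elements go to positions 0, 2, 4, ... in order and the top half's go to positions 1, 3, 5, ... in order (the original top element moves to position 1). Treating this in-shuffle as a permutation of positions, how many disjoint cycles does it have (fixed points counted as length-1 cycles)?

Trace each unvisited position around until it returns:
(0 1 3 7 15 31 ... len 23) (4 9 19 39 32 18 ... len 23)
2 cycles in total.

2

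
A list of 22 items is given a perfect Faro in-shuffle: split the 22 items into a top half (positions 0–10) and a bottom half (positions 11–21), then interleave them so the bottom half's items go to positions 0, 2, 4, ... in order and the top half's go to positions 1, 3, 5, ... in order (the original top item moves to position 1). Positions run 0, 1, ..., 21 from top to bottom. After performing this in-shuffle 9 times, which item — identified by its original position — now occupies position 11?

1

Work backwards from position 11, undoing one in-shuffle at a time:
11 ← 5 ← 2 ← 12 ← 17 ← 8 ← 15 ← 7 ← 3 ← 1
So the item now at position 11 started at position 1.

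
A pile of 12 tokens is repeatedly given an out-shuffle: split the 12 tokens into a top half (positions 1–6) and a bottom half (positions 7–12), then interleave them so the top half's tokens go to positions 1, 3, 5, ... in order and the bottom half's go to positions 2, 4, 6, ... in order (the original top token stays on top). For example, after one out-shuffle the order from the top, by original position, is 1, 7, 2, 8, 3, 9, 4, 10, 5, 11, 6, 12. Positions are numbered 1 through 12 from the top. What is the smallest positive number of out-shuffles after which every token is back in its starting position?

10

The out-shuffle permutes the 12 positions with cycle lengths [1, 1, 10].
Every token is home exactly when every cycle has completed a whole number of laps, i.e. after lcm(1, 10) = 10 out-shuffles.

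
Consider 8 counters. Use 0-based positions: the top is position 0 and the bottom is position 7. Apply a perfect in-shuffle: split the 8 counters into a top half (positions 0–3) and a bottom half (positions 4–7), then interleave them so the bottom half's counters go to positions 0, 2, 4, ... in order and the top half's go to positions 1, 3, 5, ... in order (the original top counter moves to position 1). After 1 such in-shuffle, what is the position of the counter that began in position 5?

2

Track the counter's position through each in-shuffle:
5 → 2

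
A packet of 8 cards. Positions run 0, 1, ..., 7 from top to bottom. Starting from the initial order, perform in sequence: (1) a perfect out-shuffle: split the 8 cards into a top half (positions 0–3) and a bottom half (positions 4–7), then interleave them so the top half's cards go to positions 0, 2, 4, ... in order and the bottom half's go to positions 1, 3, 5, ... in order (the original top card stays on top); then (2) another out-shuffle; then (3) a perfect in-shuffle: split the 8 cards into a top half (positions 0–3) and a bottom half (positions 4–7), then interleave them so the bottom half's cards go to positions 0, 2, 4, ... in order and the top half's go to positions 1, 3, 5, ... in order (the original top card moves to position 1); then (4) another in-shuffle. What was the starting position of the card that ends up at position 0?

5

Undo the operations in reverse order, starting from position 0:
  undo op 4 (in-shuffle, from bottom half): 0 ← 4
  undo op 3 (in-shuffle, from bottom half): 4 ← 6
  undo op 2 (out-shuffle, from top half): 6 ← 3
  undo op 1 (out-shuffle, from bottom half): 3 ← 5
So the card at position 0 came from original position 5.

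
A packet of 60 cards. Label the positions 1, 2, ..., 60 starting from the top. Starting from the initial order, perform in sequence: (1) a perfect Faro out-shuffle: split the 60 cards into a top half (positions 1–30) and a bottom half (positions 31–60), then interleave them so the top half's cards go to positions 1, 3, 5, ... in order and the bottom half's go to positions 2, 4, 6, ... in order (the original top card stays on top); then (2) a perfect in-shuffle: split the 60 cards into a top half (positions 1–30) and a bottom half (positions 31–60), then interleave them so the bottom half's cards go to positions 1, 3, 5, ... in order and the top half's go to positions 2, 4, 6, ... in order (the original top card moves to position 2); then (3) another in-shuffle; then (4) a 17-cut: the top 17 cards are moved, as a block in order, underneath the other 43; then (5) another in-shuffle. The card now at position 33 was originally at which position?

Undo the operations in reverse order, starting from position 33:
  undo op 5 (in-shuffle, from bottom half): 33 ← 47
  undo op 4 (cut 17): 47 ← 4
  undo op 3 (in-shuffle, from top half): 4 ← 2
  undo op 2 (in-shuffle, from top half): 2 ← 1
  undo op 1 (out-shuffle, from top half): 1 ← 1
So the card at position 33 came from original position 1.

1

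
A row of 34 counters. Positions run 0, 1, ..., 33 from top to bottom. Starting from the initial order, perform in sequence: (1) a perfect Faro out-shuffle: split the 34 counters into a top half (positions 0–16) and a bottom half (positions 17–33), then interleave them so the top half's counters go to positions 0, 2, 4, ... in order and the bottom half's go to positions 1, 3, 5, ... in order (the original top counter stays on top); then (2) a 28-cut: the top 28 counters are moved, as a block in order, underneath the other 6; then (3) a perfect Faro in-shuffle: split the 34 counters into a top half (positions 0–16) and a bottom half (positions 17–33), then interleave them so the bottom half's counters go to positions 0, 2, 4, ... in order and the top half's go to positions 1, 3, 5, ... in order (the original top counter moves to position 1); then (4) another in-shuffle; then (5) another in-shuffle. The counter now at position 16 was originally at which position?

25

Undo the operations in reverse order, starting from position 16:
  undo op 5 (in-shuffle, from bottom half): 16 ← 25
  undo op 4 (in-shuffle, from top half): 25 ← 12
  undo op 3 (in-shuffle, from bottom half): 12 ← 23
  undo op 2 (cut 28): 23 ← 17
  undo op 1 (out-shuffle, from bottom half): 17 ← 25
So the counter at position 16 came from original position 25.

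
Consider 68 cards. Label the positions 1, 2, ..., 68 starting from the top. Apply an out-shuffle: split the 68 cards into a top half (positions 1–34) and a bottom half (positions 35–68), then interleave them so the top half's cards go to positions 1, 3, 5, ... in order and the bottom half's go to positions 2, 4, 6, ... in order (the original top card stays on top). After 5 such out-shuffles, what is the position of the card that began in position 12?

18

Track the card's position through each out-shuffle:
12 → 23 → 45 → 22 → 43 → 18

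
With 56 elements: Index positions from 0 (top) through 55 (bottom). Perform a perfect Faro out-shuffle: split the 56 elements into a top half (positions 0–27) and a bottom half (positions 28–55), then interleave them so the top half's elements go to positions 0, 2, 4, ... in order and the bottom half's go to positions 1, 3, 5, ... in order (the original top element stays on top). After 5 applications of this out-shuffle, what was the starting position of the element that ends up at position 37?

Work backwards from position 37, undoing one out-shuffle at a time:
37 ← 46 ← 23 ← 39 ← 47 ← 51
So the element now at position 37 started at position 51.

51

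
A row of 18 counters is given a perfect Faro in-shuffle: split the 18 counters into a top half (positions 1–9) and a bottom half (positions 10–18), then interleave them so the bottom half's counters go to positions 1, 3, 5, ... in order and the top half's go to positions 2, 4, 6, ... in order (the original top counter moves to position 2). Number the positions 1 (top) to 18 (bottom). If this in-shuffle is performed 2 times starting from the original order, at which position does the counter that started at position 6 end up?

5

Track the counter's position through each in-shuffle:
6 → 12 → 5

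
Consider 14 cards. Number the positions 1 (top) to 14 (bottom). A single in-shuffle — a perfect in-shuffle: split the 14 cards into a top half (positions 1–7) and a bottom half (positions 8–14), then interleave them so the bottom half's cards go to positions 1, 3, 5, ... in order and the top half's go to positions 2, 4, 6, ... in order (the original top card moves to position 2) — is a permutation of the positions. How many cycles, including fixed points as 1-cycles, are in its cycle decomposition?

4

Trace each unvisited position around until it returns:
(1 2 4 8) (3 6 12 9) (5 10) (7 14 13 11)
4 cycles in total.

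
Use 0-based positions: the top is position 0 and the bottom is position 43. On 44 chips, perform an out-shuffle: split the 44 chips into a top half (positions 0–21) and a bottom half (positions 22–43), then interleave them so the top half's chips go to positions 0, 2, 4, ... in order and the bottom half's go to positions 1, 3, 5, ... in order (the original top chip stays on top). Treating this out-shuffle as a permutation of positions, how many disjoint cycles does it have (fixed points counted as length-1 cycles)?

5

Trace each unvisited position around until it returns:
(0) (1 2 4 8 16 32 ... len 14) (3 6 12 24 5 10 ... len 14) (7 14 28 13 26 9 ... len 14) (43)
5 cycles in total.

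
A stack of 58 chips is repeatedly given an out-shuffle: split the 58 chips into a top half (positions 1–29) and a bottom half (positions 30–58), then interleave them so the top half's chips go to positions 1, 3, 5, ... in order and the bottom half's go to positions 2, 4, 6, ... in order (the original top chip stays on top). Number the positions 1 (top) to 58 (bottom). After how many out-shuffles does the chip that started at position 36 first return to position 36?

18

Follow position 36 under repeated out-shuffles:
36 → 14 → 27 → 53 → 48 → 38 → 18 → 35 → 12 → 23 → 45 → 32 → 6 → 11 → 21 → 41 → 24 → 47 → 36
It first returns after 18 out-shuffles.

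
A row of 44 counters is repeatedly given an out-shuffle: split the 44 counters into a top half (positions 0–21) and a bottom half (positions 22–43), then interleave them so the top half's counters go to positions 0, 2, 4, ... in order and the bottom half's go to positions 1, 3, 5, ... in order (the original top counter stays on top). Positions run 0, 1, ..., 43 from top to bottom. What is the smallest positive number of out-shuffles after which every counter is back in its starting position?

14

The out-shuffle permutes the 44 positions with cycle lengths [1, 1, 14, 14, 14].
Every counter is home exactly when every cycle has completed a whole number of laps, i.e. after lcm(1, 14) = 14 out-shuffles.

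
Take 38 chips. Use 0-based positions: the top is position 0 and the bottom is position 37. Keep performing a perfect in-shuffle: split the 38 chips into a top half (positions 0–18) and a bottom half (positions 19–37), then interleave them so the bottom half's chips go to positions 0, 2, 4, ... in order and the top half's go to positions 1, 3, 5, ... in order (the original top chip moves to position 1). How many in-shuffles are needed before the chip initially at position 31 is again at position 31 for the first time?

12

Follow position 31 under repeated in-shuffles:
31 → 24 → 10 → 21 → 4 → 9 → 19 → 0 → 1 → 3 → 7 → 15 → 31
It first returns after 12 in-shuffles.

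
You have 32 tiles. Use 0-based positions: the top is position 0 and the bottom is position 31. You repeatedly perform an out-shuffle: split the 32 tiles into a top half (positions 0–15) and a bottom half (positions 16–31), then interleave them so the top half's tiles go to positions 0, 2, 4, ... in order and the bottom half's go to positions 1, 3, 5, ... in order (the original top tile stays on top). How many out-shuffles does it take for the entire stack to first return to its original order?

The out-shuffle permutes the 32 positions with cycle lengths [1, 1, 5, 5, 5, 5, 5, 5].
Every tile is home exactly when every cycle has completed a whole number of laps, i.e. after lcm(1, 5) = 5 out-shuffles.

5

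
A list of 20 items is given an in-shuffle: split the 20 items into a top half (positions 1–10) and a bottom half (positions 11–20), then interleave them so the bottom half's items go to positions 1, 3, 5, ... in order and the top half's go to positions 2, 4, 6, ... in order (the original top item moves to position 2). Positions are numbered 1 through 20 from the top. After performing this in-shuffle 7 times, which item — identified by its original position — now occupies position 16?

8

Work backwards from position 16, undoing one in-shuffle at a time:
16 ← 8 ← 4 ← 2 ← 1 ← 11 ← 16 ← 8
So the item now at position 16 started at position 8.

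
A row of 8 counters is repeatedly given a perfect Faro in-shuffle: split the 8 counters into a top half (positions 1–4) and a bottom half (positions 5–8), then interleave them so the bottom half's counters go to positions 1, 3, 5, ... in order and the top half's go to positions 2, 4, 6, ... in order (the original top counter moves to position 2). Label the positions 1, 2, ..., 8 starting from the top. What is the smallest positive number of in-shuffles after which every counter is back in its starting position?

The in-shuffle permutes the 8 positions with cycle lengths [2, 6].
Every counter is home exactly when every cycle has completed a whole number of laps, i.e. after lcm(2, 6) = 6 in-shuffles.

6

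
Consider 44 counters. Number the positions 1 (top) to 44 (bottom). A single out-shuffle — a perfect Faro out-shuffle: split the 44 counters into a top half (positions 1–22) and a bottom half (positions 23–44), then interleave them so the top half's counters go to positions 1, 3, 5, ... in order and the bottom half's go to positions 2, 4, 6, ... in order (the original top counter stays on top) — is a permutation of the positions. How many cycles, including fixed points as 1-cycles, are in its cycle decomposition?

5

Trace each unvisited position around until it returns:
(1) (2 3 5 9 17 33 ... len 14) (4 7 13 25 6 11 ... len 14) (8 15 29 14 27 10 ... len 14) (44)
5 cycles in total.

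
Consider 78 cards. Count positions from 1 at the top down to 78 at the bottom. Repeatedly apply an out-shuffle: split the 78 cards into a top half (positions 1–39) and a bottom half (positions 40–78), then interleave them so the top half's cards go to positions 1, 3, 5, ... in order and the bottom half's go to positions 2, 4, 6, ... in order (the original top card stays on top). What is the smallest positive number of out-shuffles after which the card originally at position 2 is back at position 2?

30

Follow position 2 under repeated out-shuffles:
2 → 3 → 5 → 9 → 17 → 33 → 65 → 52 → ... → 2 (length 30)
It first returns after 30 out-shuffles.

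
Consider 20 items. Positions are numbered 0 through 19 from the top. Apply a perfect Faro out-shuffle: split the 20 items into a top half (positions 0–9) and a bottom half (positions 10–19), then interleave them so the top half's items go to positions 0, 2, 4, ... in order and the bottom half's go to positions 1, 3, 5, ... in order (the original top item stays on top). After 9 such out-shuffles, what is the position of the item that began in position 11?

8

Track the item's position through each out-shuffle:
11 → 3 → 6 → 12 → 5 → 10 → 1 → 2 → 4 → 8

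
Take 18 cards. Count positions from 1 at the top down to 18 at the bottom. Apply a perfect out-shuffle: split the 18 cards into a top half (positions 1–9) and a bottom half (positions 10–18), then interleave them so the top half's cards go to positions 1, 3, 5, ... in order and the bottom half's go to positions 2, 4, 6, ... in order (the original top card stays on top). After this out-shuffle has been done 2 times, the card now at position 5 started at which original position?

Work backwards from position 5, undoing one out-shuffle at a time:
5 ← 3 ← 2
So the card now at position 5 started at position 2.

2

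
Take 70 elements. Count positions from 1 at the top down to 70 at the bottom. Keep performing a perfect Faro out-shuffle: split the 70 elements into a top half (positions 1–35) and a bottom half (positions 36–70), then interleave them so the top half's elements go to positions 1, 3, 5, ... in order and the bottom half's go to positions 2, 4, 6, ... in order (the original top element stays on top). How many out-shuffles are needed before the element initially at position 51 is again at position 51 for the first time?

22

Follow position 51 under repeated out-shuffles:
51 → 32 → 63 → 56 → 42 → 14 → 27 → 53 → ... → 51 (length 22)
It first returns after 22 out-shuffles.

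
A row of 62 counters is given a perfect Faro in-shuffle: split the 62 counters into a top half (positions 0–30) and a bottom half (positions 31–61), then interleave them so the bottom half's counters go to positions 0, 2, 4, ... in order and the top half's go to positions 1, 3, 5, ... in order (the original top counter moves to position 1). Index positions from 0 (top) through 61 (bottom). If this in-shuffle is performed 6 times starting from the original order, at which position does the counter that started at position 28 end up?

28

Track the counter's position through each in-shuffle:
28 → 57 → 52 → 42 → 22 → 45 → 28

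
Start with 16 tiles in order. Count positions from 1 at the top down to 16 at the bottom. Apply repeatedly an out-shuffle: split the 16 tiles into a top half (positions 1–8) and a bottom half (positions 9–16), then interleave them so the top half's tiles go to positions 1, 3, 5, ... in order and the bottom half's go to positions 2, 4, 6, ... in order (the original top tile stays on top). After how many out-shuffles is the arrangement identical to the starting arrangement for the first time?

The out-shuffle permutes the 16 positions with cycle lengths [1, 1, 2, 4, 4, 4].
Every tile is home exactly when every cycle has completed a whole number of laps, i.e. after lcm(1, 2, 4) = 4 out-shuffles.

4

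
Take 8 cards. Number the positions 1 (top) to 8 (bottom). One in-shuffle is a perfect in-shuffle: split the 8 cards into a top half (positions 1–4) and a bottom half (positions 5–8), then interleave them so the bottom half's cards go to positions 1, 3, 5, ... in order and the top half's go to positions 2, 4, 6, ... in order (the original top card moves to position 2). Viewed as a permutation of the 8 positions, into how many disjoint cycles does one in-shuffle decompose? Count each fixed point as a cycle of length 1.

2

Trace each unvisited position around until it returns:
(1 2 4 8 7 5) (3 6)
2 cycles in total.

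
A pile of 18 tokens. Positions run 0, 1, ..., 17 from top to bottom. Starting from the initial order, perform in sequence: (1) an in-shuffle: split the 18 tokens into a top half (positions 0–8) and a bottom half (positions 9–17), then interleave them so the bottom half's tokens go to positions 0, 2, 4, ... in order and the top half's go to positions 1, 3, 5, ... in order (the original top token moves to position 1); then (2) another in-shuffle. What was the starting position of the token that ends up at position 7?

1

Undo the operations in reverse order, starting from position 7:
  undo op 2 (in-shuffle, from top half): 7 ← 3
  undo op 1 (in-shuffle, from top half): 3 ← 1
So the token at position 7 came from original position 1.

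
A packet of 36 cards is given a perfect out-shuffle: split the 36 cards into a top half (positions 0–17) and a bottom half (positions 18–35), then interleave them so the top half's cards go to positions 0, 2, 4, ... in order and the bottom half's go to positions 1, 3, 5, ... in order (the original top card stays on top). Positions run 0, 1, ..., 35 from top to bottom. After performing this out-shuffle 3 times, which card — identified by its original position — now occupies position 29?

Work backwards from position 29, undoing one out-shuffle at a time:
29 ← 32 ← 16 ← 8
So the card now at position 29 started at position 8.

8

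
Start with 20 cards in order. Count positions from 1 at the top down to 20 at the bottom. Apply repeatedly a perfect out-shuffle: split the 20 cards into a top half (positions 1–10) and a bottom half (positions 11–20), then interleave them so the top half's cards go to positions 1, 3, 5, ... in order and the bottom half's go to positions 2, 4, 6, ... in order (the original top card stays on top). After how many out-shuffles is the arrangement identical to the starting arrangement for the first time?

18

The out-shuffle permutes the 20 positions with cycle lengths [1, 1, 18].
Every card is home exactly when every cycle has completed a whole number of laps, i.e. after lcm(1, 18) = 18 out-shuffles.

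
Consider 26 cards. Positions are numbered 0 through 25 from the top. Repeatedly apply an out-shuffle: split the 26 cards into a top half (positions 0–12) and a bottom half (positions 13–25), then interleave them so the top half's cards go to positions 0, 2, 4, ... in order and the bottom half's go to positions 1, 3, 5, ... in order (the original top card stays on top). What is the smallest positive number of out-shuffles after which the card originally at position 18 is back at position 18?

Follow position 18 under repeated out-shuffles:
18 → 11 → 22 → 19 → 13 → 1 → 2 → 4 → 8 → 16 → 7 → 14 → 3 → 6 → 12 → 24 → 23 → 21 → 17 → 9 → 18
It first returns after 20 out-shuffles.

20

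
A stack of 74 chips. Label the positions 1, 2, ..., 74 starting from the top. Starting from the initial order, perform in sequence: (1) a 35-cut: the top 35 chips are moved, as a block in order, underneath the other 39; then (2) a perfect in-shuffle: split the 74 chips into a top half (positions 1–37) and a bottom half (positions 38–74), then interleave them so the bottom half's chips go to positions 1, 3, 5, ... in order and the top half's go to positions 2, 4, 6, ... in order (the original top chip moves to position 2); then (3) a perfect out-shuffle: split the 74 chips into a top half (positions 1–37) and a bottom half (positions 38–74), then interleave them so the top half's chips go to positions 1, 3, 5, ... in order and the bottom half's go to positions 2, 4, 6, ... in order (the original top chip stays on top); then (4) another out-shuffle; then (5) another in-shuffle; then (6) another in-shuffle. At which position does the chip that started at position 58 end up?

Track the chip from position 58 forward through each operation:
  after op 1 (cut 35): 58 → 23
  after op 2 (in-shuffle): 23 → 46
  after op 3 (out-shuffle): 46 → 18
  after op 4 (out-shuffle): 18 → 35
  after op 5 (in-shuffle): 35 → 70
  after op 6 (in-shuffle): 70 → 65

65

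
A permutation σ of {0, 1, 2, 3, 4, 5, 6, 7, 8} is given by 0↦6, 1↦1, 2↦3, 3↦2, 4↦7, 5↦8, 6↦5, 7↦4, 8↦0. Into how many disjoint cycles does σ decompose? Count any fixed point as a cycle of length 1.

4

Cycle decomposition: (0 6 5 8) (1) (2 3) (4 7).
4 cycles.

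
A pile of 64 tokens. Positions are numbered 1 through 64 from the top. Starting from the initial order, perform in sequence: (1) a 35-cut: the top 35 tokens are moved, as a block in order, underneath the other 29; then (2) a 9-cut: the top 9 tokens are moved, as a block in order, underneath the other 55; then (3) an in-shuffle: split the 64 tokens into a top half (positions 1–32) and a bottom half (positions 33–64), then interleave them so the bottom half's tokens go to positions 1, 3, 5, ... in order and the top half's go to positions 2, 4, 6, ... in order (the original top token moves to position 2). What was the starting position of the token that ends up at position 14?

Undo the operations in reverse order, starting from position 14:
  undo op 3 (in-shuffle, from top half): 14 ← 7
  undo op 2 (cut 9): 7 ← 16
  undo op 1 (cut 35): 16 ← 51
So the token at position 14 came from original position 51.

51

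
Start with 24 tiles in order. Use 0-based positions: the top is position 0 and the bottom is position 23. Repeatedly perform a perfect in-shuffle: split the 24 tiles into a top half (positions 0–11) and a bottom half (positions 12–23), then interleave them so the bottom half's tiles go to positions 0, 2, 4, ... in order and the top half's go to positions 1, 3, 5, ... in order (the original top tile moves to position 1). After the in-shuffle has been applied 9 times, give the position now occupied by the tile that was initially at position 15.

16

Track the tile's position through each in-shuffle:
15 → 6 → 13 → 2 → 5 → 11 → 23 → 22 → 20 → 16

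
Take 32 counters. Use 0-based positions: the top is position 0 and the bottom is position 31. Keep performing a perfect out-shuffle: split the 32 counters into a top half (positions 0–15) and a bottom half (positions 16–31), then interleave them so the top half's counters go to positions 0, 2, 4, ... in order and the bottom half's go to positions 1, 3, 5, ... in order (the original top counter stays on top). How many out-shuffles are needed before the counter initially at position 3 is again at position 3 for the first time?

Follow position 3 under repeated out-shuffles:
3 → 6 → 12 → 24 → 17 → 3
It first returns after 5 out-shuffles.

5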